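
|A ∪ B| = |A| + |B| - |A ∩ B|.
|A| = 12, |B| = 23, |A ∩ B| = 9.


|A ∪ B| = |A| + |B| - |A ∩ B|
= 12 + 23 - 9
= 26

|A ∪ B| = 26


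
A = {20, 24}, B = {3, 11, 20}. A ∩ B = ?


A ∩ B = elements in both A and B
A = {20, 24}
B = {3, 11, 20}
A ∩ B = {20}

A ∩ B = {20}


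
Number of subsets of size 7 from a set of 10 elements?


C(n,k) = n! / (k!(n-k)!)
C(10,7) = 10! / (7!3!)
= 120

C(10,7) = 120


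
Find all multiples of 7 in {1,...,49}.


Checking each candidate:
Condition: multiples of 7 in {1,...,49}
Result = {7, 14, 21, 28, 35, 42, 49}

{7, 14, 21, 28, 35, 42, 49}


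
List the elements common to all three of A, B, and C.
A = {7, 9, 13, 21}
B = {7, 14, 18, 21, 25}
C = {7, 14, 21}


A ∩ B = {7, 21}
(A ∩ B) ∩ C = {7, 21}

A ∩ B ∩ C = {7, 21}


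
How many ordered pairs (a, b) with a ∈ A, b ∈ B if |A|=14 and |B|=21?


|A × B| = |A| × |B|
= 14 × 21
= 294

|A × B| = 294


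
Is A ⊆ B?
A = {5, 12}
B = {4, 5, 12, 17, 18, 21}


A ⊆ B means every element of A is in B.
All elements of A are in B.
So A ⊆ B.

Yes, A ⊆ B


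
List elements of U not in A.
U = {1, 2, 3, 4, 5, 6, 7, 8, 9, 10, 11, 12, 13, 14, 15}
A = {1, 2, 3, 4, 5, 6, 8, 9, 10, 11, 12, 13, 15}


Aᶜ = U \ A = elements in U but not in A
U = {1, 2, 3, 4, 5, 6, 7, 8, 9, 10, 11, 12, 13, 14, 15}
A = {1, 2, 3, 4, 5, 6, 8, 9, 10, 11, 12, 13, 15}
Aᶜ = {7, 14}

Aᶜ = {7, 14}


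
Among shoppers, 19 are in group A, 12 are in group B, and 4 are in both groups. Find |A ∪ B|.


|A ∪ B| = |A| + |B| - |A ∩ B|
= 19 + 12 - 4
= 27

|A ∪ B| = 27


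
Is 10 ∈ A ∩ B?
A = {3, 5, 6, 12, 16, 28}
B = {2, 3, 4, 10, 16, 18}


A = {3, 5, 6, 12, 16, 28}, B = {2, 3, 4, 10, 16, 18}
A ∩ B = elements in both A and B
A ∩ B = {3, 16}
Checking if 10 ∈ A ∩ B
10 is not in A ∩ B → False

10 ∉ A ∩ B


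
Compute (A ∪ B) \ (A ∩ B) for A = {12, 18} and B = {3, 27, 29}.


A △ B = (A \ B) ∪ (B \ A) = elements in exactly one of A or B
A \ B = {12, 18}
B \ A = {3, 27, 29}
A △ B = {3, 12, 18, 27, 29}

A △ B = {3, 12, 18, 27, 29}


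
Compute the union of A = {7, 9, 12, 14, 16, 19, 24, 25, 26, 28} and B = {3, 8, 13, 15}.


A ∪ B = all elements in A or B (or both)
A = {7, 9, 12, 14, 16, 19, 24, 25, 26, 28}
B = {3, 8, 13, 15}
A ∪ B = {3, 7, 8, 9, 12, 13, 14, 15, 16, 19, 24, 25, 26, 28}

A ∪ B = {3, 7, 8, 9, 12, 13, 14, 15, 16, 19, 24, 25, 26, 28}


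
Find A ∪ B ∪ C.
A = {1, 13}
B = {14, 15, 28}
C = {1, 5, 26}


A ∪ B = {1, 13, 14, 15, 28}
(A ∪ B) ∪ C = {1, 5, 13, 14, 15, 26, 28}

A ∪ B ∪ C = {1, 5, 13, 14, 15, 26, 28}


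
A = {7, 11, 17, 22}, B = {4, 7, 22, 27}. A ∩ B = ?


A ∩ B = elements in both A and B
A = {7, 11, 17, 22}
B = {4, 7, 22, 27}
A ∩ B = {7, 22}

A ∩ B = {7, 22}


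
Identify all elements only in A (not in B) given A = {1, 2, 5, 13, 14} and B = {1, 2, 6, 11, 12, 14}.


A = {1, 2, 5, 13, 14}
B = {1, 2, 6, 11, 12, 14}
Region: only in A (not in B)
Elements: {5, 13}

Elements only in A (not in B): {5, 13}


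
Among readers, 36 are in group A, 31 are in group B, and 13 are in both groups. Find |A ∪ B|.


|A ∪ B| = |A| + |B| - |A ∩ B|
= 36 + 31 - 13
= 54

|A ∪ B| = 54


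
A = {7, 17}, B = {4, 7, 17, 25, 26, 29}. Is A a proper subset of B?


A ⊂ B requires: A ⊆ B AND A ≠ B.
A ⊆ B? Yes
A = B? No
A ⊂ B: Yes (A is a proper subset of B)

Yes, A ⊂ B


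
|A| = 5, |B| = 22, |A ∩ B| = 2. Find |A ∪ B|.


|A ∪ B| = |A| + |B| - |A ∩ B|
= 5 + 22 - 2
= 25

|A ∪ B| = 25


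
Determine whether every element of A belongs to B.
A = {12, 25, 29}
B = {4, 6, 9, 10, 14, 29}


A ⊆ B means every element of A is in B.
Elements in A not in B: {12, 25}
So A ⊄ B.

No, A ⊄ B


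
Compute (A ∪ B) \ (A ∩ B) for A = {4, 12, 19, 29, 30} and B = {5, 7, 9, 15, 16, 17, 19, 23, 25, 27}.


A △ B = (A \ B) ∪ (B \ A) = elements in exactly one of A or B
A \ B = {4, 12, 29, 30}
B \ A = {5, 7, 9, 15, 16, 17, 23, 25, 27}
A △ B = {4, 5, 7, 9, 12, 15, 16, 17, 23, 25, 27, 29, 30}

A △ B = {4, 5, 7, 9, 12, 15, 16, 17, 23, 25, 27, 29, 30}


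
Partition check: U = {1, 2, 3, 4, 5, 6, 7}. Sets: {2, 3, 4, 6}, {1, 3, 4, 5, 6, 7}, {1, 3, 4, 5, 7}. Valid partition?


A partition requires: (1) non-empty parts, (2) pairwise disjoint, (3) union = U
Parts: {2, 3, 4, 6}, {1, 3, 4, 5, 6, 7}, {1, 3, 4, 5, 7}
Union of parts: {1, 2, 3, 4, 5, 6, 7}
U = {1, 2, 3, 4, 5, 6, 7}
All non-empty? True
Pairwise disjoint? False
Covers U? True

No, not a valid partition


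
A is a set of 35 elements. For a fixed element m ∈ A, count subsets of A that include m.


Subsets of A containing m correspond to subsets of A \ {m}, which has 34 elements.
Count = 2^(n-1) = 2^34
= 17179869184

Number of subsets containing m = 17179869184


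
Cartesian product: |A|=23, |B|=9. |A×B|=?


|A × B| = |A| × |B|
= 23 × 9
= 207

|A × B| = 207


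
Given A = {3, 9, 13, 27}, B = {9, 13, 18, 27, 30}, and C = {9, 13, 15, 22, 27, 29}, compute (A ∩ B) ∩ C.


A ∩ B = {9, 13, 27}
(A ∩ B) ∩ C = {9, 13, 27}

A ∩ B ∩ C = {9, 13, 27}


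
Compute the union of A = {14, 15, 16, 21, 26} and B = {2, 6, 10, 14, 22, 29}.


A ∪ B = all elements in A or B (or both)
A = {14, 15, 16, 21, 26}
B = {2, 6, 10, 14, 22, 29}
A ∪ B = {2, 6, 10, 14, 15, 16, 21, 22, 26, 29}

A ∪ B = {2, 6, 10, 14, 15, 16, 21, 22, 26, 29}


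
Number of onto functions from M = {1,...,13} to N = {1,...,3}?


n = |M| = 13, k = |N| = 3. Surjections via inclusion-exclusion:
S(n,k) = Σ(-1)^i × C(k,i) × (k-i)^n, i=0 to k
i=0: (-1)^0×C(3,0)×3^13 = 1594323
i=1: (-1)^1×C(3,1)×2^13 = -24576
i=2: (-1)^2×C(3,2)×1^13 = 3
i=3: (-1)^3×C(3,3)×0^13 = 0
Total = 1569750

Number of surjections = 1569750


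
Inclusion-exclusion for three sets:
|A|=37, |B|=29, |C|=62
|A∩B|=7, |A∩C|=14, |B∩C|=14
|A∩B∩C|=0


|A∪B∪C| = |A|+|B|+|C| - |A∩B|-|A∩C|-|B∩C| + |A∩B∩C|
= 37+29+62 - 7-14-14 + 0
= 128 - 35 + 0
= 93

|A ∪ B ∪ C| = 93


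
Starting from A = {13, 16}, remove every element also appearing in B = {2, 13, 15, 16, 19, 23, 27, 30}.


A \ B = elements in A but not in B
A = {13, 16}
B = {2, 13, 15, 16, 19, 23, 27, 30}
Remove from A any elements in B
A \ B = ∅

A \ B = ∅


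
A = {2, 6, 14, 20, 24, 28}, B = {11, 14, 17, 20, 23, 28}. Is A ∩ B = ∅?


Disjoint means A ∩ B = ∅.
A ∩ B = {14, 20, 28}
A ∩ B ≠ ∅, so A and B are NOT disjoint.

No, A and B are not disjoint (A ∩ B = {14, 20, 28})


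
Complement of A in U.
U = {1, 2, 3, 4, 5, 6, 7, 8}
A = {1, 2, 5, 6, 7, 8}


Aᶜ = U \ A = elements in U but not in A
U = {1, 2, 3, 4, 5, 6, 7, 8}
A = {1, 2, 5, 6, 7, 8}
Aᶜ = {3, 4}

Aᶜ = {3, 4}


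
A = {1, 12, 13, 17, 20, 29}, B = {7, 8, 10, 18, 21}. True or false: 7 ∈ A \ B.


A = {1, 12, 13, 17, 20, 29}, B = {7, 8, 10, 18, 21}
A \ B = elements in A but not in B
A \ B = {1, 12, 13, 17, 20, 29}
Checking if 7 ∈ A \ B
7 is not in A \ B → False

7 ∉ A \ B


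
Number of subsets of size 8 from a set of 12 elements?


C(n,k) = n! / (k!(n-k)!)
C(12,8) = 12! / (8!4!)
= 495

C(12,8) = 495


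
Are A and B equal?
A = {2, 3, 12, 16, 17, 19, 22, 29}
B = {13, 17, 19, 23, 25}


Two sets are equal iff they have exactly the same elements.
A = {2, 3, 12, 16, 17, 19, 22, 29}
B = {13, 17, 19, 23, 25}
Differences: {2, 3, 12, 13, 16, 22, 23, 25, 29}
A ≠ B

No, A ≠ B


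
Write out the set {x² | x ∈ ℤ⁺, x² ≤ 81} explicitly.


Checking each candidate:
Condition: positive perfect squares ≤ 81
Result = {1, 4, 9, 16, 25, 36, 49, 64, 81}

{1, 4, 9, 16, 25, 36, 49, 64, 81}


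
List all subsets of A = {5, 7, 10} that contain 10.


A subset of A contains 10 iff the remaining 2 elements form any subset of A \ {10}.
Count: 2^(n-1) = 2^2 = 4
Subsets containing 10: {10}, {5, 10}, {7, 10}, {5, 7, 10}

Subsets containing 10 (4 total): {10}, {5, 10}, {7, 10}, {5, 7, 10}


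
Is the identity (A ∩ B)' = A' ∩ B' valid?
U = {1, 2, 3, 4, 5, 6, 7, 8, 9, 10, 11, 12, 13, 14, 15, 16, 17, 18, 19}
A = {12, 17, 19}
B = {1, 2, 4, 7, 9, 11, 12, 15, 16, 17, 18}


LHS: A ∩ B = {12, 17}
(A ∩ B)' = U \ (A ∩ B) = {1, 2, 3, 4, 5, 6, 7, 8, 9, 10, 11, 13, 14, 15, 16, 18, 19}
A' = {1, 2, 3, 4, 5, 6, 7, 8, 9, 10, 11, 13, 14, 15, 16, 18}, B' = {3, 5, 6, 8, 10, 13, 14, 19}
Claimed RHS: A' ∩ B' = {3, 5, 6, 8, 10, 13, 14}
Identity is INVALID: LHS = {1, 2, 3, 4, 5, 6, 7, 8, 9, 10, 11, 13, 14, 15, 16, 18, 19} but the RHS claimed here equals {3, 5, 6, 8, 10, 13, 14}. The correct form is (A ∩ B)' = A' ∪ B'.

Identity is invalid: (A ∩ B)' = {1, 2, 3, 4, 5, 6, 7, 8, 9, 10, 11, 13, 14, 15, 16, 18, 19} but A' ∩ B' = {3, 5, 6, 8, 10, 13, 14}. The correct De Morgan law is (A ∩ B)' = A' ∪ B'.


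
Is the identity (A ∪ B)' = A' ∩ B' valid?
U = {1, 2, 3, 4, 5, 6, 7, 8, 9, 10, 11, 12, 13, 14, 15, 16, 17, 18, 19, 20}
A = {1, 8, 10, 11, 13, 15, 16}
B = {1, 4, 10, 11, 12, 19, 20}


LHS: A ∪ B = {1, 4, 8, 10, 11, 12, 13, 15, 16, 19, 20}
(A ∪ B)' = U \ (A ∪ B) = {2, 3, 5, 6, 7, 9, 14, 17, 18}
A' = {2, 3, 4, 5, 6, 7, 9, 12, 14, 17, 18, 19, 20}, B' = {2, 3, 5, 6, 7, 8, 9, 13, 14, 15, 16, 17, 18}
Claimed RHS: A' ∩ B' = {2, 3, 5, 6, 7, 9, 14, 17, 18}
Identity is VALID: LHS = RHS = {2, 3, 5, 6, 7, 9, 14, 17, 18} ✓

Identity is valid. (A ∪ B)' = A' ∩ B' = {2, 3, 5, 6, 7, 9, 14, 17, 18}


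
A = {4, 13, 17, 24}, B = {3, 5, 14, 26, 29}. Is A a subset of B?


A ⊆ B means every element of A is in B.
Elements in A not in B: {4, 13, 17, 24}
So A ⊄ B.

No, A ⊄ B


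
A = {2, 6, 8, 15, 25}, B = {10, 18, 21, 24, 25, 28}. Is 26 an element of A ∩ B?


A = {2, 6, 8, 15, 25}, B = {10, 18, 21, 24, 25, 28}
A ∩ B = elements in both A and B
A ∩ B = {25}
Checking if 26 ∈ A ∩ B
26 is not in A ∩ B → False

26 ∉ A ∩ B


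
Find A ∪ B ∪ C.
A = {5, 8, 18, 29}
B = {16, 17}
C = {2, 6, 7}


A ∪ B = {5, 8, 16, 17, 18, 29}
(A ∪ B) ∪ C = {2, 5, 6, 7, 8, 16, 17, 18, 29}

A ∪ B ∪ C = {2, 5, 6, 7, 8, 16, 17, 18, 29}


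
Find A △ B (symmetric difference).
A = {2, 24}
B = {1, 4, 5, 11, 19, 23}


A △ B = (A \ B) ∪ (B \ A) = elements in exactly one of A or B
A \ B = {2, 24}
B \ A = {1, 4, 5, 11, 19, 23}
A △ B = {1, 2, 4, 5, 11, 19, 23, 24}

A △ B = {1, 2, 4, 5, 11, 19, 23, 24}


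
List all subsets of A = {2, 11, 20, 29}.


|A| = 4, so |P(A)| = 2^4 = 16
Enumerate subsets by cardinality (0 to 4):
∅, {2}, {11}, {20}, {29}, {2, 11}, {2, 20}, {2, 29}, {11, 20}, {11, 29}, {20, 29}, {2, 11, 20}, {2, 11, 29}, {2, 20, 29}, {11, 20, 29}, {2, 11, 20, 29}

P(A) has 16 subsets: ∅, {2}, {11}, {20}, {29}, {2, 11}, {2, 20}, {2, 29}, {11, 20}, {11, 29}, {20, 29}, {2, 11, 20}, {2, 11, 29}, {2, 20, 29}, {11, 20, 29}, {2, 11, 20, 29}


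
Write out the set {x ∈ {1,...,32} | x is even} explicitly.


Checking each candidate:
Condition: even numbers in {1,...,32}
Result = {2, 4, 6, 8, 10, 12, 14, 16, 18, 20, 22, 24, 26, 28, 30, 32}

{2, 4, 6, 8, 10, 12, 14, 16, 18, 20, 22, 24, 26, 28, 30, 32}


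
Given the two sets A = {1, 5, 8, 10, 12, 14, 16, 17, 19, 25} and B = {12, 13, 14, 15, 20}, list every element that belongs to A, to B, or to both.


A ∪ B = all elements in A or B (or both)
A = {1, 5, 8, 10, 12, 14, 16, 17, 19, 25}
B = {12, 13, 14, 15, 20}
A ∪ B = {1, 5, 8, 10, 12, 13, 14, 15, 16, 17, 19, 20, 25}

A ∪ B = {1, 5, 8, 10, 12, 13, 14, 15, 16, 17, 19, 20, 25}


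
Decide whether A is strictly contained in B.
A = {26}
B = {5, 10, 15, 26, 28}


A ⊂ B requires: A ⊆ B AND A ≠ B.
A ⊆ B? Yes
A = B? No
A ⊂ B: Yes (A is a proper subset of B)

Yes, A ⊂ B


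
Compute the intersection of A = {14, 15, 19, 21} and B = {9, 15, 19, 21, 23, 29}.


A ∩ B = elements in both A and B
A = {14, 15, 19, 21}
B = {9, 15, 19, 21, 23, 29}
A ∩ B = {15, 19, 21}

A ∩ B = {15, 19, 21}


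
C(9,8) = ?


C(n,k) = n! / (k!(n-k)!)
C(9,8) = 9! / (8!1!)
= 9

C(9,8) = 9


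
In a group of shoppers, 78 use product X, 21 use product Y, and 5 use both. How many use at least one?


|A ∪ B| = |A| + |B| - |A ∩ B|
= 78 + 21 - 5
= 94

|A ∪ B| = 94


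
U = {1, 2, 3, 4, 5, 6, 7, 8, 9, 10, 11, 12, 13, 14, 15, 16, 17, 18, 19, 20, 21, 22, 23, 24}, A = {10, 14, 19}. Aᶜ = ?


Aᶜ = U \ A = elements in U but not in A
U = {1, 2, 3, 4, 5, 6, 7, 8, 9, 10, 11, 12, 13, 14, 15, 16, 17, 18, 19, 20, 21, 22, 23, 24}
A = {10, 14, 19}
Aᶜ = {1, 2, 3, 4, 5, 6, 7, 8, 9, 11, 12, 13, 15, 16, 17, 18, 20, 21, 22, 23, 24}

Aᶜ = {1, 2, 3, 4, 5, 6, 7, 8, 9, 11, 12, 13, 15, 16, 17, 18, 20, 21, 22, 23, 24}


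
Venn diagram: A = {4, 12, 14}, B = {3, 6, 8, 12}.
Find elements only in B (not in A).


A = {4, 12, 14}
B = {3, 6, 8, 12}
Region: only in B (not in A)
Elements: {3, 6, 8}

Elements only in B (not in A): {3, 6, 8}


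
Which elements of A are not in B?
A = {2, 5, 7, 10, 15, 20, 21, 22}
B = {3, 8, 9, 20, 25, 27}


A \ B = elements in A but not in B
A = {2, 5, 7, 10, 15, 20, 21, 22}
B = {3, 8, 9, 20, 25, 27}
Remove from A any elements in B
A \ B = {2, 5, 7, 10, 15, 21, 22}

A \ B = {2, 5, 7, 10, 15, 21, 22}


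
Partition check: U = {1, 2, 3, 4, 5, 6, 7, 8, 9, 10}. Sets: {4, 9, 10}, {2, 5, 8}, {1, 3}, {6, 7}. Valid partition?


A partition requires: (1) non-empty parts, (2) pairwise disjoint, (3) union = U
Parts: {4, 9, 10}, {2, 5, 8}, {1, 3}, {6, 7}
Union of parts: {1, 2, 3, 4, 5, 6, 7, 8, 9, 10}
U = {1, 2, 3, 4, 5, 6, 7, 8, 9, 10}
All non-empty? True
Pairwise disjoint? True
Covers U? True

Yes, valid partition


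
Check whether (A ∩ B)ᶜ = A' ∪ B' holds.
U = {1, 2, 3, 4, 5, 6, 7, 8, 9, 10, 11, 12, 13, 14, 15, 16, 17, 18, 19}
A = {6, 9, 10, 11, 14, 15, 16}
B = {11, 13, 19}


LHS: A ∩ B = {11}
(A ∩ B)' = U \ (A ∩ B) = {1, 2, 3, 4, 5, 6, 7, 8, 9, 10, 12, 13, 14, 15, 16, 17, 18, 19}
A' = {1, 2, 3, 4, 5, 7, 8, 12, 13, 17, 18, 19}, B' = {1, 2, 3, 4, 5, 6, 7, 8, 9, 10, 12, 14, 15, 16, 17, 18}
Claimed RHS: A' ∪ B' = {1, 2, 3, 4, 5, 6, 7, 8, 9, 10, 12, 13, 14, 15, 16, 17, 18, 19}
Identity is VALID: LHS = RHS = {1, 2, 3, 4, 5, 6, 7, 8, 9, 10, 12, 13, 14, 15, 16, 17, 18, 19} ✓

Identity is valid. (A ∩ B)' = A' ∪ B' = {1, 2, 3, 4, 5, 6, 7, 8, 9, 10, 12, 13, 14, 15, 16, 17, 18, 19}


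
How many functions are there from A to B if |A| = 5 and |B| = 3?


Each of |A| = 5 inputs maps to any of |B| = 3 outputs.
# functions = |B|^|A| = 3^5
= 243

Number of functions = 243


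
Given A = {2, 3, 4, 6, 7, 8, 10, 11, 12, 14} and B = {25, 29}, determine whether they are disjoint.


Disjoint means A ∩ B = ∅.
A ∩ B = ∅
A ∩ B = ∅, so A and B are disjoint.

Yes, A and B are disjoint


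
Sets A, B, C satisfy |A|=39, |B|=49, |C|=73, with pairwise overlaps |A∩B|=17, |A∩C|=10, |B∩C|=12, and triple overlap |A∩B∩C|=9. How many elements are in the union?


|A∪B∪C| = |A|+|B|+|C| - |A∩B|-|A∩C|-|B∩C| + |A∩B∩C|
= 39+49+73 - 17-10-12 + 9
= 161 - 39 + 9
= 131

|A ∪ B ∪ C| = 131


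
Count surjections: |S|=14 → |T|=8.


n = |S| = 14, k = |T| = 8. Surjections via inclusion-exclusion:
S(n,k) = Σ(-1)^i × C(k,i) × (k-i)^n, i=0 to k
i=0: (-1)^0×C(8,0)×8^14 = 4398046511104
i=1: (-1)^1×C(8,1)×7^14 = -5425784582792
i=2: (-1)^2×C(8,2)×6^14 = 2194196594688
i=3: (-1)^3×C(8,3)×5^14 = -341796875000
i=4: (-1)^4×C(8,4)×4^14 = 18790481920
i=5: (-1)^5×C(8,5)×3^14 = -267846264
i=6: (-1)^6×C(8,6)×2^14 = 458752
i=7: (-1)^7×C(8,7)×1^14 = -8
i=8: (-1)^8×C(8,8)×0^14 = 0
Total = 843184742400

Number of surjections = 843184742400


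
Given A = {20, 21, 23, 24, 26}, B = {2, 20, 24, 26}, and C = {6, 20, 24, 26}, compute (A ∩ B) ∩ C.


A ∩ B = {20, 24, 26}
(A ∩ B) ∩ C = {20, 24, 26}

A ∩ B ∩ C = {20, 24, 26}


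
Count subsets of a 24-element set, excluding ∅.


Total subsets = 2^n = 2^24 = 16777216
Non-empty subsets exclude the empty set: 2^n - 1
= 16777216 - 1
= 16777215

Number of non-empty subsets = 16777215


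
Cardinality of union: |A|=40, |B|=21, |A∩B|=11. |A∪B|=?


|A ∪ B| = |A| + |B| - |A ∩ B|
= 40 + 21 - 11
= 50

|A ∪ B| = 50


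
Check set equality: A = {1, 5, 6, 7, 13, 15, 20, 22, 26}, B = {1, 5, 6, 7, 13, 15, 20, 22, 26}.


Two sets are equal iff they have exactly the same elements.
A = {1, 5, 6, 7, 13, 15, 20, 22, 26}
B = {1, 5, 6, 7, 13, 15, 20, 22, 26}
Same elements → A = B

Yes, A = B


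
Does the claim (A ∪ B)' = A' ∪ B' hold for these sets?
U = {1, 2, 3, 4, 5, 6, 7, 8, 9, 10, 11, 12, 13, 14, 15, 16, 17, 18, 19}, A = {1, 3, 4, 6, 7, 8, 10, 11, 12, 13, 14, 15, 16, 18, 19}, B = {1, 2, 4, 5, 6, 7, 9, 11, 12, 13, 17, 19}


LHS: A ∪ B = {1, 2, 3, 4, 5, 6, 7, 8, 9, 10, 11, 12, 13, 14, 15, 16, 17, 18, 19}
(A ∪ B)' = U \ (A ∪ B) = ∅
A' = {2, 5, 9, 17}, B' = {3, 8, 10, 14, 15, 16, 18}
Claimed RHS: A' ∪ B' = {2, 3, 5, 8, 9, 10, 14, 15, 16, 17, 18}
Identity is INVALID: LHS = ∅ but the RHS claimed here equals {2, 3, 5, 8, 9, 10, 14, 15, 16, 17, 18}. The correct form is (A ∪ B)' = A' ∩ B'.

Identity is invalid: (A ∪ B)' = ∅ but A' ∪ B' = {2, 3, 5, 8, 9, 10, 14, 15, 16, 17, 18}. The correct De Morgan law is (A ∪ B)' = A' ∩ B'.


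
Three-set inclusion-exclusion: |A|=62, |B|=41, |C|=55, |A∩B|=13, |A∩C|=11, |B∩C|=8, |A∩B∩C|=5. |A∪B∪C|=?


|A∪B∪C| = |A|+|B|+|C| - |A∩B|-|A∩C|-|B∩C| + |A∩B∩C|
= 62+41+55 - 13-11-8 + 5
= 158 - 32 + 5
= 131

|A ∪ B ∪ C| = 131


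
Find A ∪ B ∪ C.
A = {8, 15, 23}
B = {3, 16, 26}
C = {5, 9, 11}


A ∪ B = {3, 8, 15, 16, 23, 26}
(A ∪ B) ∪ C = {3, 5, 8, 9, 11, 15, 16, 23, 26}

A ∪ B ∪ C = {3, 5, 8, 9, 11, 15, 16, 23, 26}


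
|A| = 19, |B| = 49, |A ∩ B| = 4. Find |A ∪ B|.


|A ∪ B| = |A| + |B| - |A ∩ B|
= 19 + 49 - 4
= 64

|A ∪ B| = 64


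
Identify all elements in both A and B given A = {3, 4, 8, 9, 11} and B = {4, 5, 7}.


A = {3, 4, 8, 9, 11}
B = {4, 5, 7}
Region: in both A and B
Elements: {4}

Elements in both A and B: {4}


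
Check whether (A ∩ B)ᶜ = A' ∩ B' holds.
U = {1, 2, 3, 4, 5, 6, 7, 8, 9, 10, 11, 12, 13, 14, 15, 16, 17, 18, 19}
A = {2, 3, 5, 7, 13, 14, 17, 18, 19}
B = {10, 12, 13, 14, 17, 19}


LHS: A ∩ B = {13, 14, 17, 19}
(A ∩ B)' = U \ (A ∩ B) = {1, 2, 3, 4, 5, 6, 7, 8, 9, 10, 11, 12, 15, 16, 18}
A' = {1, 4, 6, 8, 9, 10, 11, 12, 15, 16}, B' = {1, 2, 3, 4, 5, 6, 7, 8, 9, 11, 15, 16, 18}
Claimed RHS: A' ∩ B' = {1, 4, 6, 8, 9, 11, 15, 16}
Identity is INVALID: LHS = {1, 2, 3, 4, 5, 6, 7, 8, 9, 10, 11, 12, 15, 16, 18} but the RHS claimed here equals {1, 4, 6, 8, 9, 11, 15, 16}. The correct form is (A ∩ B)' = A' ∪ B'.

Identity is invalid: (A ∩ B)' = {1, 2, 3, 4, 5, 6, 7, 8, 9, 10, 11, 12, 15, 16, 18} but A' ∩ B' = {1, 4, 6, 8, 9, 11, 15, 16}. The correct De Morgan law is (A ∩ B)' = A' ∪ B'.


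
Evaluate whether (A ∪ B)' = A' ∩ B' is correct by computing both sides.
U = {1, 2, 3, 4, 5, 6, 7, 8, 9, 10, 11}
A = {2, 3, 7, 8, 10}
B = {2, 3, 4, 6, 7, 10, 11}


LHS: A ∪ B = {2, 3, 4, 6, 7, 8, 10, 11}
(A ∪ B)' = U \ (A ∪ B) = {1, 5, 9}
A' = {1, 4, 5, 6, 9, 11}, B' = {1, 5, 8, 9}
Claimed RHS: A' ∩ B' = {1, 5, 9}
Identity is VALID: LHS = RHS = {1, 5, 9} ✓

Identity is valid. (A ∪ B)' = A' ∩ B' = {1, 5, 9}


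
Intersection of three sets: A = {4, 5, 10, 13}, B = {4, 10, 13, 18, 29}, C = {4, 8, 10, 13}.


A ∩ B = {4, 10, 13}
(A ∩ B) ∩ C = {4, 10, 13}

A ∩ B ∩ C = {4, 10, 13}


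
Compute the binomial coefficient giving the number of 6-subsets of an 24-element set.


C(n,k) = n! / (k!(n-k)!)
C(24,6) = 24! / (6!18!)
= 134596

C(24,6) = 134596


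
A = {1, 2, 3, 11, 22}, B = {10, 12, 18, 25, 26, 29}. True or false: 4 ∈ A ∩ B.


A = {1, 2, 3, 11, 22}, B = {10, 12, 18, 25, 26, 29}
A ∩ B = elements in both A and B
A ∩ B = ∅
Checking if 4 ∈ A ∩ B
4 is not in A ∩ B → False

4 ∉ A ∩ B


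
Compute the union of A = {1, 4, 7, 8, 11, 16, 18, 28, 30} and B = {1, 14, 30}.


A ∪ B = all elements in A or B (or both)
A = {1, 4, 7, 8, 11, 16, 18, 28, 30}
B = {1, 14, 30}
A ∪ B = {1, 4, 7, 8, 11, 14, 16, 18, 28, 30}

A ∪ B = {1, 4, 7, 8, 11, 14, 16, 18, 28, 30}


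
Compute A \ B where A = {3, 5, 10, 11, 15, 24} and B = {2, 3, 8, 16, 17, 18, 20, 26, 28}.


A \ B = elements in A but not in B
A = {3, 5, 10, 11, 15, 24}
B = {2, 3, 8, 16, 17, 18, 20, 26, 28}
Remove from A any elements in B
A \ B = {5, 10, 11, 15, 24}

A \ B = {5, 10, 11, 15, 24}


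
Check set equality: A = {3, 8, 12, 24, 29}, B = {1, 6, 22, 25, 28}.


Two sets are equal iff they have exactly the same elements.
A = {3, 8, 12, 24, 29}
B = {1, 6, 22, 25, 28}
Differences: {1, 3, 6, 8, 12, 22, 24, 25, 28, 29}
A ≠ B

No, A ≠ B


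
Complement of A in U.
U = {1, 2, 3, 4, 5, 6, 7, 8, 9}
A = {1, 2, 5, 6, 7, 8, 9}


Aᶜ = U \ A = elements in U but not in A
U = {1, 2, 3, 4, 5, 6, 7, 8, 9}
A = {1, 2, 5, 6, 7, 8, 9}
Aᶜ = {3, 4}

Aᶜ = {3, 4}


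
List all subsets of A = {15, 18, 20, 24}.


|A| = 4, so |P(A)| = 2^4 = 16
Enumerate subsets by cardinality (0 to 4):
∅, {15}, {18}, {20}, {24}, {15, 18}, {15, 20}, {15, 24}, {18, 20}, {18, 24}, {20, 24}, {15, 18, 20}, {15, 18, 24}, {15, 20, 24}, {18, 20, 24}, {15, 18, 20, 24}

P(A) has 16 subsets: ∅, {15}, {18}, {20}, {24}, {15, 18}, {15, 20}, {15, 24}, {18, 20}, {18, 24}, {20, 24}, {15, 18, 20}, {15, 18, 24}, {15, 20, 24}, {18, 20, 24}, {15, 18, 20, 24}


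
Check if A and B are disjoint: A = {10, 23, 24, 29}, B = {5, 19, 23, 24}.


Disjoint means A ∩ B = ∅.
A ∩ B = {23, 24}
A ∩ B ≠ ∅, so A and B are NOT disjoint.

No, A and B are not disjoint (A ∩ B = {23, 24})


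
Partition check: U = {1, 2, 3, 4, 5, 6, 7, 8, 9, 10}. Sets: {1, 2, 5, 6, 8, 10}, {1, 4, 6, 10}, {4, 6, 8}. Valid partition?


A partition requires: (1) non-empty parts, (2) pairwise disjoint, (3) union = U
Parts: {1, 2, 5, 6, 8, 10}, {1, 4, 6, 10}, {4, 6, 8}
Union of parts: {1, 2, 4, 5, 6, 8, 10}
U = {1, 2, 3, 4, 5, 6, 7, 8, 9, 10}
All non-empty? True
Pairwise disjoint? False
Covers U? False

No, not a valid partition


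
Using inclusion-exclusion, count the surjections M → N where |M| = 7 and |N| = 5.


n = |M| = 7, k = |N| = 5. Surjections via inclusion-exclusion:
S(n,k) = Σ(-1)^i × C(k,i) × (k-i)^n, i=0 to k
i=0: (-1)^0×C(5,0)×5^7 = 78125
i=1: (-1)^1×C(5,1)×4^7 = -81920
i=2: (-1)^2×C(5,2)×3^7 = 21870
i=3: (-1)^3×C(5,3)×2^7 = -1280
i=4: (-1)^4×C(5,4)×1^7 = 5
i=5: (-1)^5×C(5,5)×0^7 = 0
Total = 16800

Number of surjections = 16800


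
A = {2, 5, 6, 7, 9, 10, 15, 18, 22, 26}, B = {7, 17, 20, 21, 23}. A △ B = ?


A △ B = (A \ B) ∪ (B \ A) = elements in exactly one of A or B
A \ B = {2, 5, 6, 9, 10, 15, 18, 22, 26}
B \ A = {17, 20, 21, 23}
A △ B = {2, 5, 6, 9, 10, 15, 17, 18, 20, 21, 22, 23, 26}

A △ B = {2, 5, 6, 9, 10, 15, 17, 18, 20, 21, 22, 23, 26}


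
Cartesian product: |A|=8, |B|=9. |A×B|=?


|A × B| = |A| × |B|
= 8 × 9
= 72

|A × B| = 72


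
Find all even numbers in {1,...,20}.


Checking each candidate:
Condition: even numbers in {1,...,20}
Result = {2, 4, 6, 8, 10, 12, 14, 16, 18, 20}

{2, 4, 6, 8, 10, 12, 14, 16, 18, 20}


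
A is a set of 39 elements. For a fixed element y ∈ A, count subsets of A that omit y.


Subsets of A avoiding y are subsets of A \ {y}, which has 38 elements.
Count = 2^(n-1) = 2^38
= 274877906944

Number of subsets avoiding y = 274877906944


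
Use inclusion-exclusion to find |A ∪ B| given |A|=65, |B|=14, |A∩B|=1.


|A ∪ B| = |A| + |B| - |A ∩ B|
= 65 + 14 - 1
= 78

|A ∪ B| = 78


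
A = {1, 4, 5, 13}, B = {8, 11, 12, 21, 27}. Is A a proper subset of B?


A ⊂ B requires: A ⊆ B AND A ≠ B.
A ⊆ B? No
A ⊄ B, so A is not a proper subset.

No, A is not a proper subset of B


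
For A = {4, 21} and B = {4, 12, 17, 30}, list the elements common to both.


A ∩ B = elements in both A and B
A = {4, 21}
B = {4, 12, 17, 30}
A ∩ B = {4}

A ∩ B = {4}


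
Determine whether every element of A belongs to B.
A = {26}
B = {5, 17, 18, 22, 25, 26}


A ⊆ B means every element of A is in B.
All elements of A are in B.
So A ⊆ B.

Yes, A ⊆ B


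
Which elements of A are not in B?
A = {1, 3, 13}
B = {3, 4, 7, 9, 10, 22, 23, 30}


A \ B = elements in A but not in B
A = {1, 3, 13}
B = {3, 4, 7, 9, 10, 22, 23, 30}
Remove from A any elements in B
A \ B = {1, 13}

A \ B = {1, 13}


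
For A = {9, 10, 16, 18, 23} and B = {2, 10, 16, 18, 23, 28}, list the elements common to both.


A ∩ B = elements in both A and B
A = {9, 10, 16, 18, 23}
B = {2, 10, 16, 18, 23, 28}
A ∩ B = {10, 16, 18, 23}

A ∩ B = {10, 16, 18, 23}


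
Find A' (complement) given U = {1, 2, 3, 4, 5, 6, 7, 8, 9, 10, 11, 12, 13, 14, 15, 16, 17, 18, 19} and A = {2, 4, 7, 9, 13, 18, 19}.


Aᶜ = U \ A = elements in U but not in A
U = {1, 2, 3, 4, 5, 6, 7, 8, 9, 10, 11, 12, 13, 14, 15, 16, 17, 18, 19}
A = {2, 4, 7, 9, 13, 18, 19}
Aᶜ = {1, 3, 5, 6, 8, 10, 11, 12, 14, 15, 16, 17}

Aᶜ = {1, 3, 5, 6, 8, 10, 11, 12, 14, 15, 16, 17}


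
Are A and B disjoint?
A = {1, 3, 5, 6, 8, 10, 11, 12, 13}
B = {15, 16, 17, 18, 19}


Disjoint means A ∩ B = ∅.
A ∩ B = ∅
A ∩ B = ∅, so A and B are disjoint.

Yes, A and B are disjoint


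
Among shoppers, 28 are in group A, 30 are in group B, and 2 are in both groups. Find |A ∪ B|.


|A ∪ B| = |A| + |B| - |A ∩ B|
= 28 + 30 - 2
= 56

|A ∪ B| = 56


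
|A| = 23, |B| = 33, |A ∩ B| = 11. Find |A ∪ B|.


|A ∪ B| = |A| + |B| - |A ∩ B|
= 23 + 33 - 11
= 45

|A ∪ B| = 45


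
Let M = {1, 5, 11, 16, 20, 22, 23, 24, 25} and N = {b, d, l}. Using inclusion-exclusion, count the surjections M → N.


n = |M| = 9, k = |N| = 3. Surjections via inclusion-exclusion:
S(n,k) = Σ(-1)^i × C(k,i) × (k-i)^n, i=0 to k
i=0: (-1)^0×C(3,0)×3^9 = 19683
i=1: (-1)^1×C(3,1)×2^9 = -1536
i=2: (-1)^2×C(3,2)×1^9 = 3
i=3: (-1)^3×C(3,3)×0^9 = 0
Total = 18150

Number of surjections = 18150


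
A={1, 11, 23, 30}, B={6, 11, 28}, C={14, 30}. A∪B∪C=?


A ∪ B = {1, 6, 11, 23, 28, 30}
(A ∪ B) ∪ C = {1, 6, 11, 14, 23, 28, 30}

A ∪ B ∪ C = {1, 6, 11, 14, 23, 28, 30}


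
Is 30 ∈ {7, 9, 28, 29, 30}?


A = {7, 9, 28, 29, 30}
Checking if 30 is in A
30 is in A → True

30 ∈ A


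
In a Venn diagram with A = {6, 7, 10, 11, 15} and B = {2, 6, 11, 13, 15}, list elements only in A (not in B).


A = {6, 7, 10, 11, 15}
B = {2, 6, 11, 13, 15}
Region: only in A (not in B)
Elements: {7, 10}

Elements only in A (not in B): {7, 10}


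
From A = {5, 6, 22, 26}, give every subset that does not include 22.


A subset of A that omits 22 is a subset of A \ {22}, so there are 2^(n-1) = 2^3 = 8 of them.
Subsets excluding 22: ∅, {5}, {6}, {26}, {5, 6}, {5, 26}, {6, 26}, {5, 6, 26}

Subsets excluding 22 (8 total): ∅, {5}, {6}, {26}, {5, 6}, {5, 26}, {6, 26}, {5, 6, 26}


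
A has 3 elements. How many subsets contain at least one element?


Total subsets = 2^n = 2^3 = 8
Non-empty subsets exclude the empty set: 2^n - 1
= 8 - 1
= 7

Number of non-empty subsets = 7


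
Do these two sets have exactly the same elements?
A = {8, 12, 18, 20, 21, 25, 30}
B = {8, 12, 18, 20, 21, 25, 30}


Two sets are equal iff they have exactly the same elements.
A = {8, 12, 18, 20, 21, 25, 30}
B = {8, 12, 18, 20, 21, 25, 30}
Same elements → A = B

Yes, A = B


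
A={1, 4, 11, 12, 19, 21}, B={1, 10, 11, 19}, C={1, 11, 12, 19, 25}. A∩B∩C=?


A ∩ B = {1, 11, 19}
(A ∩ B) ∩ C = {1, 11, 19}

A ∩ B ∩ C = {1, 11, 19}


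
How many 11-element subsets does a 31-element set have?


C(n,k) = n! / (k!(n-k)!)
C(31,11) = 31! / (11!20!)
= 84672315

C(31,11) = 84672315


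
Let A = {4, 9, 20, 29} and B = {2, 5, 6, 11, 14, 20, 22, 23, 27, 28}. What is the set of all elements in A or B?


A ∪ B = all elements in A or B (or both)
A = {4, 9, 20, 29}
B = {2, 5, 6, 11, 14, 20, 22, 23, 27, 28}
A ∪ B = {2, 4, 5, 6, 9, 11, 14, 20, 22, 23, 27, 28, 29}

A ∪ B = {2, 4, 5, 6, 9, 11, 14, 20, 22, 23, 27, 28, 29}


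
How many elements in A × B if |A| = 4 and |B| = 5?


|A × B| = |A| × |B|
= 4 × 5
= 20

|A × B| = 20


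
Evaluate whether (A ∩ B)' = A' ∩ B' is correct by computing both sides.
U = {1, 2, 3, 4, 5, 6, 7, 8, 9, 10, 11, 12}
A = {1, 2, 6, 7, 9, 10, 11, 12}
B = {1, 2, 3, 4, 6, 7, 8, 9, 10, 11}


LHS: A ∩ B = {1, 2, 6, 7, 9, 10, 11}
(A ∩ B)' = U \ (A ∩ B) = {3, 4, 5, 8, 12}
A' = {3, 4, 5, 8}, B' = {5, 12}
Claimed RHS: A' ∩ B' = {5}
Identity is INVALID: LHS = {3, 4, 5, 8, 12} but the RHS claimed here equals {5}. The correct form is (A ∩ B)' = A' ∪ B'.

Identity is invalid: (A ∩ B)' = {3, 4, 5, 8, 12} but A' ∩ B' = {5}. The correct De Morgan law is (A ∩ B)' = A' ∪ B'.


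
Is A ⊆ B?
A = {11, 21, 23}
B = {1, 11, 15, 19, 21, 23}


A ⊆ B means every element of A is in B.
All elements of A are in B.
So A ⊆ B.

Yes, A ⊆ B


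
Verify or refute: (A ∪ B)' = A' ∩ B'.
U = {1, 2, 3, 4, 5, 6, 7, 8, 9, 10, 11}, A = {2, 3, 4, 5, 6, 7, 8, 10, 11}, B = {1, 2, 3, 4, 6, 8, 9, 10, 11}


LHS: A ∪ B = {1, 2, 3, 4, 5, 6, 7, 8, 9, 10, 11}
(A ∪ B)' = U \ (A ∪ B) = ∅
A' = {1, 9}, B' = {5, 7}
Claimed RHS: A' ∩ B' = ∅
Identity is VALID: LHS = RHS = ∅ ✓

Identity is valid. (A ∪ B)' = A' ∩ B' = ∅


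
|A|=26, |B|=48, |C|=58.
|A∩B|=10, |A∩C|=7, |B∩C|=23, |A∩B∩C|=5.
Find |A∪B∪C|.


|A∪B∪C| = |A|+|B|+|C| - |A∩B|-|A∩C|-|B∩C| + |A∩B∩C|
= 26+48+58 - 10-7-23 + 5
= 132 - 40 + 5
= 97

|A ∪ B ∪ C| = 97


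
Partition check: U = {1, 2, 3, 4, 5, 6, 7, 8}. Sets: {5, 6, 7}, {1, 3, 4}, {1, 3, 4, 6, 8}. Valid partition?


A partition requires: (1) non-empty parts, (2) pairwise disjoint, (3) union = U
Parts: {5, 6, 7}, {1, 3, 4}, {1, 3, 4, 6, 8}
Union of parts: {1, 3, 4, 5, 6, 7, 8}
U = {1, 2, 3, 4, 5, 6, 7, 8}
All non-empty? True
Pairwise disjoint? False
Covers U? False

No, not a valid partition


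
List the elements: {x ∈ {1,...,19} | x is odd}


Checking each candidate:
Condition: odd numbers in {1,...,19}
Result = {1, 3, 5, 7, 9, 11, 13, 15, 17, 19}

{1, 3, 5, 7, 9, 11, 13, 15, 17, 19}


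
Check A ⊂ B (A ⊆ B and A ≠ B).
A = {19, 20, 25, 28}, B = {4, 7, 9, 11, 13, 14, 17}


A ⊂ B requires: A ⊆ B AND A ≠ B.
A ⊆ B? No
A ⊄ B, so A is not a proper subset.

No, A is not a proper subset of B


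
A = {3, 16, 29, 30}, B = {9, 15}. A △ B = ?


A △ B = (A \ B) ∪ (B \ A) = elements in exactly one of A or B
A \ B = {3, 16, 29, 30}
B \ A = {9, 15}
A △ B = {3, 9, 15, 16, 29, 30}

A △ B = {3, 9, 15, 16, 29, 30}


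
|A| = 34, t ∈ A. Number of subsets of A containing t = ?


Subsets of A containing t correspond to subsets of A \ {t}, which has 33 elements.
Count = 2^(n-1) = 2^33
= 8589934592

Number of subsets containing t = 8589934592


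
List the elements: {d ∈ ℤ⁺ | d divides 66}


Checking each candidate:
Condition: positive divisors of 66
Result = {1, 2, 3, 6, 11, 22, 33, 66}

{1, 2, 3, 6, 11, 22, 33, 66}


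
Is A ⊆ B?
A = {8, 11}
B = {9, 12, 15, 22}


A ⊆ B means every element of A is in B.
Elements in A not in B: {8, 11}
So A ⊄ B.

No, A ⊄ B


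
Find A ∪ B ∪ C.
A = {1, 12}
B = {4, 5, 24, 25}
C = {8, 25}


A ∪ B = {1, 4, 5, 12, 24, 25}
(A ∪ B) ∪ C = {1, 4, 5, 8, 12, 24, 25}

A ∪ B ∪ C = {1, 4, 5, 8, 12, 24, 25}


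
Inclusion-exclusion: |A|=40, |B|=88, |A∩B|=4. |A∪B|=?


|A ∪ B| = |A| + |B| - |A ∩ B|
= 40 + 88 - 4
= 124

|A ∪ B| = 124


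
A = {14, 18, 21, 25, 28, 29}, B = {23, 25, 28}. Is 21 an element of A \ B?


A = {14, 18, 21, 25, 28, 29}, B = {23, 25, 28}
A \ B = elements in A but not in B
A \ B = {14, 18, 21, 29}
Checking if 21 ∈ A \ B
21 is in A \ B → True

21 ∈ A \ B


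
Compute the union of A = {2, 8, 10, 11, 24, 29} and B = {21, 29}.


A ∪ B = all elements in A or B (or both)
A = {2, 8, 10, 11, 24, 29}
B = {21, 29}
A ∪ B = {2, 8, 10, 11, 21, 24, 29}

A ∪ B = {2, 8, 10, 11, 21, 24, 29}


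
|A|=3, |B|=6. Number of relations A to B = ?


A relation from A to B is any subset of A × B.
|A × B| = 3 × 6 = 18
# relations = 2^|A × B| = 2^18 = 262144

Number of relations = 262144


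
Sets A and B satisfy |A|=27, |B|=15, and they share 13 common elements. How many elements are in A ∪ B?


|A ∪ B| = |A| + |B| - |A ∩ B|
= 27 + 15 - 13
= 29

|A ∪ B| = 29


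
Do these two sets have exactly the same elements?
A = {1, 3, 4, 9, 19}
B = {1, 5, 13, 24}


Two sets are equal iff they have exactly the same elements.
A = {1, 3, 4, 9, 19}
B = {1, 5, 13, 24}
Differences: {3, 4, 5, 9, 13, 19, 24}
A ≠ B

No, A ≠ B


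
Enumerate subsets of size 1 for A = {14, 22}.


|A| = 2, so A has C(2,1) = 2 subsets of size 1.
Enumerate by choosing 1 elements from A at a time:
{14}, {22}

1-element subsets (2 total): {14}, {22}


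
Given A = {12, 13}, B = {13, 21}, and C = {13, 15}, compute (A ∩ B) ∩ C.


A ∩ B = {13}
(A ∩ B) ∩ C = {13}

A ∩ B ∩ C = {13}


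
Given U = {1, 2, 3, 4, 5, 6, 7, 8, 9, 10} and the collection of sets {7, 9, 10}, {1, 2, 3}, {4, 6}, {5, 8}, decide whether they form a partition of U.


A partition requires: (1) non-empty parts, (2) pairwise disjoint, (3) union = U
Parts: {7, 9, 10}, {1, 2, 3}, {4, 6}, {5, 8}
Union of parts: {1, 2, 3, 4, 5, 6, 7, 8, 9, 10}
U = {1, 2, 3, 4, 5, 6, 7, 8, 9, 10}
All non-empty? True
Pairwise disjoint? True
Covers U? True

Yes, valid partition


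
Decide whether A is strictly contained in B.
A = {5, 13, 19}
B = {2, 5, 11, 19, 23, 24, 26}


A ⊂ B requires: A ⊆ B AND A ≠ B.
A ⊆ B? No
A ⊄ B, so A is not a proper subset.

No, A is not a proper subset of B


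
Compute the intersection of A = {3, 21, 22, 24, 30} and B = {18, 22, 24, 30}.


A ∩ B = elements in both A and B
A = {3, 21, 22, 24, 30}
B = {18, 22, 24, 30}
A ∩ B = {22, 24, 30}

A ∩ B = {22, 24, 30}


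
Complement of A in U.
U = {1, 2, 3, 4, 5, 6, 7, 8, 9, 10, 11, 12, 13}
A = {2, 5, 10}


Aᶜ = U \ A = elements in U but not in A
U = {1, 2, 3, 4, 5, 6, 7, 8, 9, 10, 11, 12, 13}
A = {2, 5, 10}
Aᶜ = {1, 3, 4, 6, 7, 8, 9, 11, 12, 13}

Aᶜ = {1, 3, 4, 6, 7, 8, 9, 11, 12, 13}


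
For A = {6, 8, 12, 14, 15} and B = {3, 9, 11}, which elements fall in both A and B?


A = {6, 8, 12, 14, 15}
B = {3, 9, 11}
Region: in both A and B
Elements: ∅

Elements in both A and B: ∅


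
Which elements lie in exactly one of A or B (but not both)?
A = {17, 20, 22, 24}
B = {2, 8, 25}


A △ B = (A \ B) ∪ (B \ A) = elements in exactly one of A or B
A \ B = {17, 20, 22, 24}
B \ A = {2, 8, 25}
A △ B = {2, 8, 17, 20, 22, 24, 25}

A △ B = {2, 8, 17, 20, 22, 24, 25}


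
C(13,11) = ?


C(n,k) = n! / (k!(n-k)!)
C(13,11) = 13! / (11!2!)
= 78

C(13,11) = 78


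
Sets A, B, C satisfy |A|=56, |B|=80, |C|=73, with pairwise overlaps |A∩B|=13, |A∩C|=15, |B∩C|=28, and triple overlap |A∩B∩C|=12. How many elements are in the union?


|A∪B∪C| = |A|+|B|+|C| - |A∩B|-|A∩C|-|B∩C| + |A∩B∩C|
= 56+80+73 - 13-15-28 + 12
= 209 - 56 + 12
= 165

|A ∪ B ∪ C| = 165


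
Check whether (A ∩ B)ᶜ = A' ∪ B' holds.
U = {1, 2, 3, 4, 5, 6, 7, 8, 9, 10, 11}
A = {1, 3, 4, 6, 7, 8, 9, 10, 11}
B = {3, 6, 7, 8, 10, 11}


LHS: A ∩ B = {3, 6, 7, 8, 10, 11}
(A ∩ B)' = U \ (A ∩ B) = {1, 2, 4, 5, 9}
A' = {2, 5}, B' = {1, 2, 4, 5, 9}
Claimed RHS: A' ∪ B' = {1, 2, 4, 5, 9}
Identity is VALID: LHS = RHS = {1, 2, 4, 5, 9} ✓

Identity is valid. (A ∩ B)' = A' ∪ B' = {1, 2, 4, 5, 9}


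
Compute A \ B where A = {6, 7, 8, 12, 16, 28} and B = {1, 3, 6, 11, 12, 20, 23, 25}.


A \ B = elements in A but not in B
A = {6, 7, 8, 12, 16, 28}
B = {1, 3, 6, 11, 12, 20, 23, 25}
Remove from A any elements in B
A \ B = {7, 8, 16, 28}

A \ B = {7, 8, 16, 28}


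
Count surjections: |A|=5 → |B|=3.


n = |A| = 5, k = |B| = 3. Surjections via inclusion-exclusion:
S(n,k) = Σ(-1)^i × C(k,i) × (k-i)^n, i=0 to k
i=0: (-1)^0×C(3,0)×3^5 = 243
i=1: (-1)^1×C(3,1)×2^5 = -96
i=2: (-1)^2×C(3,2)×1^5 = 3
i=3: (-1)^3×C(3,3)×0^5 = 0
Total = 150

Number of surjections = 150


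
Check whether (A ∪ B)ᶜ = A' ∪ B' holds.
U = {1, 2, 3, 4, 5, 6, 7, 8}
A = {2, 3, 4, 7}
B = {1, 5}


LHS: A ∪ B = {1, 2, 3, 4, 5, 7}
(A ∪ B)' = U \ (A ∪ B) = {6, 8}
A' = {1, 5, 6, 8}, B' = {2, 3, 4, 6, 7, 8}
Claimed RHS: A' ∪ B' = {1, 2, 3, 4, 5, 6, 7, 8}
Identity is INVALID: LHS = {6, 8} but the RHS claimed here equals {1, 2, 3, 4, 5, 6, 7, 8}. The correct form is (A ∪ B)' = A' ∩ B'.

Identity is invalid: (A ∪ B)' = {6, 8} but A' ∪ B' = {1, 2, 3, 4, 5, 6, 7, 8}. The correct De Morgan law is (A ∪ B)' = A' ∩ B'.


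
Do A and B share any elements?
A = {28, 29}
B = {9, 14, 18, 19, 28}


Disjoint means A ∩ B = ∅.
A ∩ B = {28}
A ∩ B ≠ ∅, so A and B are NOT disjoint.

Yes — A and B share the element(s) of A ∩ B = {28}, so they are not disjoint


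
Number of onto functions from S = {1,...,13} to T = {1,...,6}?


n = |S| = 13, k = |T| = 6. Surjections via inclusion-exclusion:
S(n,k) = Σ(-1)^i × C(k,i) × (k-i)^n, i=0 to k
i=0: (-1)^0×C(6,0)×6^13 = 13060694016
i=1: (-1)^1×C(6,1)×5^13 = -7324218750
i=2: (-1)^2×C(6,2)×4^13 = 1006632960
i=3: (-1)^3×C(6,3)×3^13 = -31886460
i=4: (-1)^4×C(6,4)×2^13 = 122880
i=5: (-1)^5×C(6,5)×1^13 = -6
i=6: (-1)^6×C(6,6)×0^13 = 0
Total = 6711344640

Number of surjections = 6711344640


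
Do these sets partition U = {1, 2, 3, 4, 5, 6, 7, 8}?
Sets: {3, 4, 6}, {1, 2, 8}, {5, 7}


A partition requires: (1) non-empty parts, (2) pairwise disjoint, (3) union = U
Parts: {3, 4, 6}, {1, 2, 8}, {5, 7}
Union of parts: {1, 2, 3, 4, 5, 6, 7, 8}
U = {1, 2, 3, 4, 5, 6, 7, 8}
All non-empty? True
Pairwise disjoint? True
Covers U? True

Yes, valid partition


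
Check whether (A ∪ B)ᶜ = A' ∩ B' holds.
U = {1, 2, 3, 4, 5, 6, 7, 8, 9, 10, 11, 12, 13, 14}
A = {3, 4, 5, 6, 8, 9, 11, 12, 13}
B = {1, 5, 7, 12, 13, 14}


LHS: A ∪ B = {1, 3, 4, 5, 6, 7, 8, 9, 11, 12, 13, 14}
(A ∪ B)' = U \ (A ∪ B) = {2, 10}
A' = {1, 2, 7, 10, 14}, B' = {2, 3, 4, 6, 8, 9, 10, 11}
Claimed RHS: A' ∩ B' = {2, 10}
Identity is VALID: LHS = RHS = {2, 10} ✓

Identity is valid. (A ∪ B)' = A' ∩ B' = {2, 10}


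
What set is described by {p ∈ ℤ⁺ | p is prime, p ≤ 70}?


Checking each candidate:
Condition: primes ≤ 70
Result = {2, 3, 5, 7, 11, 13, 17, 19, 23, 29, 31, 37, 41, 43, 47, 53, 59, 61, 67}

{2, 3, 5, 7, 11, 13, 17, 19, 23, 29, 31, 37, 41, 43, 47, 53, 59, 61, 67}


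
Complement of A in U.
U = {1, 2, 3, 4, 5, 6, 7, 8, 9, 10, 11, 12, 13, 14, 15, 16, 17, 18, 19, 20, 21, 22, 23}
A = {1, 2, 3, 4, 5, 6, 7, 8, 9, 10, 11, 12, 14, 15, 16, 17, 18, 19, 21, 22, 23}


Aᶜ = U \ A = elements in U but not in A
U = {1, 2, 3, 4, 5, 6, 7, 8, 9, 10, 11, 12, 13, 14, 15, 16, 17, 18, 19, 20, 21, 22, 23}
A = {1, 2, 3, 4, 5, 6, 7, 8, 9, 10, 11, 12, 14, 15, 16, 17, 18, 19, 21, 22, 23}
Aᶜ = {13, 20}

Aᶜ = {13, 20}


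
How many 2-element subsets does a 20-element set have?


C(n,k) = n! / (k!(n-k)!)
C(20,2) = 20! / (2!18!)
= 190

C(20,2) = 190


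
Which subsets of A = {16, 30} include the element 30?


A subset of A contains 30 iff the remaining 1 elements form any subset of A \ {30}.
Count: 2^(n-1) = 2^1 = 2
Subsets containing 30: {30}, {16, 30}

Subsets containing 30 (2 total): {30}, {16, 30}


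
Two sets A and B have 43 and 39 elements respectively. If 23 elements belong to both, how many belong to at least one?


|A ∪ B| = |A| + |B| - |A ∩ B|
= 43 + 39 - 23
= 59

|A ∪ B| = 59


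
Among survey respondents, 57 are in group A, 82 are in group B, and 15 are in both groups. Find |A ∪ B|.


|A ∪ B| = |A| + |B| - |A ∩ B|
= 57 + 82 - 15
= 124

|A ∪ B| = 124


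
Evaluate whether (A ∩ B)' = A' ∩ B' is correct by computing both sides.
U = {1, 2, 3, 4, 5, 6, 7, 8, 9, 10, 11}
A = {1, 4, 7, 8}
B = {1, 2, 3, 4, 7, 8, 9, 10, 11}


LHS: A ∩ B = {1, 4, 7, 8}
(A ∩ B)' = U \ (A ∩ B) = {2, 3, 5, 6, 9, 10, 11}
A' = {2, 3, 5, 6, 9, 10, 11}, B' = {5, 6}
Claimed RHS: A' ∩ B' = {5, 6}
Identity is INVALID: LHS = {2, 3, 5, 6, 9, 10, 11} but the RHS claimed here equals {5, 6}. The correct form is (A ∩ B)' = A' ∪ B'.

Identity is invalid: (A ∩ B)' = {2, 3, 5, 6, 9, 10, 11} but A' ∩ B' = {5, 6}. The correct De Morgan law is (A ∩ B)' = A' ∪ B'.
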